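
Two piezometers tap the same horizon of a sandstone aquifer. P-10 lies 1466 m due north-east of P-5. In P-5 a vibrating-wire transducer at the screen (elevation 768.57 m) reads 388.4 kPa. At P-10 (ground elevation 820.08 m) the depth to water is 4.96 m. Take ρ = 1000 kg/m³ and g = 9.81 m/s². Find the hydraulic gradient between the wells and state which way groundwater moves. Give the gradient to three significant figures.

i ≈ 0.00475; groundwater flows toward the south-west

Pressure head at P-5: ψ = P/(ρg) = 388.4×1000 / (1000 × 9.81) = 39.59 m.
Total head at P-5: h = z + ψ = 768.57 + 39.59 = 808.16 m.
Total head at P-10: h = 820.08 − 4.96 = 815.12 m.
Head difference: h(P-5) − h(P-10) = 808.16 − 815.12 = -6.96 m.
Hydraulic gradient: i = |Δh| / L = 6.96 / 1466 = 0.00475.
Flow is from higher to lower head: from P-10 toward P-5, i.e. toward the south-west.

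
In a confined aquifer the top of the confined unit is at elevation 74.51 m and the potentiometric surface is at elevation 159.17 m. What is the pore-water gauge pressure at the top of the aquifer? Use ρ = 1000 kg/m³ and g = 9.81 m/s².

P ≈ 831 kPa

Pressure head at the aquifer top: ψ = h − z = 159.17 − 74.51 = 84.66 m.
P = ρgψ = 1000 × 9.81 × 84.66 = 830515 Pa ≈ 831 kPa.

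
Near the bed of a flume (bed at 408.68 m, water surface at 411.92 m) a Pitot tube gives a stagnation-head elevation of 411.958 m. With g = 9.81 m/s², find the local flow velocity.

Near the bed, under hydrostatic conditions, the piezometric head (z + ψ) equals the free-surface elevation, 411.92 m.
Velocity head = total − piezometric = 411.958 − 411.92 = 0.038 m.
v = √(2g·h_v) = √(2 × 9.81 × 0.038) = 0.863 m/s.

v ≈ 0.863 m/s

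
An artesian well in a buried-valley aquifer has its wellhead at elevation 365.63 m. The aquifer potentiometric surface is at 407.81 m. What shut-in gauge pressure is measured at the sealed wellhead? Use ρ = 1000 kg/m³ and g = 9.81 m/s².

Head above the cap: Δh = 407.81 − 365.63 = 42.18 m.
P = ρgΔh = 1000 × 9.81 × 42.18 = 413786 Pa ≈ 414 kPa.

P ≈ 414 kPa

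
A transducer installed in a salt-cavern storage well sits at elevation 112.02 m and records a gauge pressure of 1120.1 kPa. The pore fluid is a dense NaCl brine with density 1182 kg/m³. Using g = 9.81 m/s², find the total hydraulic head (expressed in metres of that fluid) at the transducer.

h ≈ 208.62 m

ψ = P/(ρg) = 1120.1×1000 / (1182 × 9.81) = 96.60 m.
h = z + ψ = 112.02 + 96.60 = 208.62 m.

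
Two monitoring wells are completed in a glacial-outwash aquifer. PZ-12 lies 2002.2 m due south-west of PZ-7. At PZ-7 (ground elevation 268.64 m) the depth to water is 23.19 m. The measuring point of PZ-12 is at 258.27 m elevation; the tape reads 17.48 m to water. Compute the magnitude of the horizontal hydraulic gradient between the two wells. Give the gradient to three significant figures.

Total head at PZ-7: h = 268.64 − 23.19 = 245.45 m.
Total head at PZ-12: h = 258.27 − 17.48 = 240.79 m.
Head difference: h(PZ-7) − h(PZ-12) = 245.45 − 240.79 = 4.66 m.
Hydraulic gradient: i = |Δh| / L = 4.66 / 2002.2 = 0.00233.

i ≈ 0.00233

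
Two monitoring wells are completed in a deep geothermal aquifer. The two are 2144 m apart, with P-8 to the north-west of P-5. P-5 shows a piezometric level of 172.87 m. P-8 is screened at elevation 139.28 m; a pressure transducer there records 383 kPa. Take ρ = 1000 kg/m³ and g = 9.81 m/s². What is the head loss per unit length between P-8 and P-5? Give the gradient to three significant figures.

Total head at P-5: h = 172.87 m (water level in the piezometer is the total head).
Pressure head at P-8: ψ = P/(ρg) = 383×1000 / (1000 × 9.81) = 39.04 m.
Total head at P-8: h = z + ψ = 139.28 + 39.04 = 178.32 m.
Head difference: h(P-5) − h(P-8) = 172.87 − 178.32 = -5.45 m.
Hydraulic gradient: i = |Δh| / L = 5.45 / 2144 = 0.00254.

i ≈ 0.00254 m/m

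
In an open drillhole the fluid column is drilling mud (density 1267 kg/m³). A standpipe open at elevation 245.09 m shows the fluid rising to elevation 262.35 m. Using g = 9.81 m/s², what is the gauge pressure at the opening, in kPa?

Pressure head ψ = h − z = 262.35 − 245.09 = 17.26 m.
P = ρgψ = 1267 × 9.81 × 17.26 = 214529 Pa ≈ 215 kPa.

P ≈ 215 kPa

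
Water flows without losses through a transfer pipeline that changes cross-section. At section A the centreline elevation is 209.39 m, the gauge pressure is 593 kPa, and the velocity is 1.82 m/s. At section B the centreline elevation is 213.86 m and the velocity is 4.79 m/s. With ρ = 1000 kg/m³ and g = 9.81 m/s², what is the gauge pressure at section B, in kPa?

Pressure head at A: ψ₁ = P₁/(ρg) = 593×1000 / (1000 × 9.81) = 60.45 m.
Velocity heads: v₁²/2g = 1.82²/19.62 = 0.169 m; v₂²/2g = 4.79²/19.62 = 1.169 m.
Total head H = z₁ + ψ₁ + v₁²/2g = 209.39 + 60.45 + 0.169 = 270.01 m.
ψ₂ = H − z₂ − v₂²/2g = 270.01 − 213.86 − 1.169 = 54.98 m.
P₂ = ρgψ₂ = 1000 × 9.81 × 54.98 ≈ 539 kPa.

P₂ ≈ 539 kPa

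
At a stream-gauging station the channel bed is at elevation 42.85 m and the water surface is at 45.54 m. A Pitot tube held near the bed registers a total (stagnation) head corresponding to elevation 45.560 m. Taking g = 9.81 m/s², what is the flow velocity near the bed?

Near the bed, under hydrostatic conditions, the piezometric head (z + ψ) equals the free-surface elevation, 45.54 m.
Velocity head = total − piezometric = 45.560 − 45.54 = 0.020 m.
v = √(2g·h_v) = √(2 × 9.81 × 0.020) = 0.626 m/s.

v ≈ 0.626 m/s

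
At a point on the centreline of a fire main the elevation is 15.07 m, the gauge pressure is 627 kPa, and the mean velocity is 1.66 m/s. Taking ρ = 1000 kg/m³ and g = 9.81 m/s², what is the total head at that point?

h ≈ 79.12 m

Pressure head ψ = P/(ρg) = 627×1000 / (1000 × 9.81) = 63.91 m.
Velocity head = v²/(2g) = 1.66² / (2 × 9.81) = 0.140 m.
h = z + ψ + v²/(2g) = 15.07 + 63.91 + 0.140 = 79.12 m.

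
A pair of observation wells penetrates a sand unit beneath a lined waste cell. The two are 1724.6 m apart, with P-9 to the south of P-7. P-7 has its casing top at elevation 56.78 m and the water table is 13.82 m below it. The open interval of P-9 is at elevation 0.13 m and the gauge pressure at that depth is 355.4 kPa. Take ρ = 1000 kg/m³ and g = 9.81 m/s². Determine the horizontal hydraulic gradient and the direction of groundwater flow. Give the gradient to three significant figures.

i ≈ 0.00383; groundwater flows toward the south

Total head at P-7: h = 56.78 − 13.82 = 42.96 m.
Pressure head at P-9: ψ = P/(ρg) = 355.4×1000 / (1000 × 9.81) = 36.23 m.
Total head at P-9: h = z + ψ = 0.13 + 36.23 = 36.36 m.
Head difference: h(P-7) − h(P-9) = 42.96 − 36.36 = 6.60 m.
Hydraulic gradient: i = |Δh| / L = 6.60 / 1724.6 = 0.00383.
Flow is from higher to lower head: from P-7 toward P-9, i.e. toward the south.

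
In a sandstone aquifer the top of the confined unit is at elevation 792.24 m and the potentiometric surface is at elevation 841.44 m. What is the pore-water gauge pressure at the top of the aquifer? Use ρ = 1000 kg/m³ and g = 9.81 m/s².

P ≈ 483 kPa

Pressure head at the aquifer top: ψ = h − z = 841.44 − 792.24 = 49.20 m.
P = ρgψ = 1000 × 9.81 × 49.20 = 482652 Pa ≈ 483 kPa.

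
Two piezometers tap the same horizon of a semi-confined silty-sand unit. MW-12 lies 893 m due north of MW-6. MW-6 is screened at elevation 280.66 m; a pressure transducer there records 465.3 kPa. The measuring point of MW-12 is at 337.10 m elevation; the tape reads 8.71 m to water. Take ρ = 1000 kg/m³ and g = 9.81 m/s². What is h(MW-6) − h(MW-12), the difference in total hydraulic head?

Δh ≈ -0.30 m

Pressure head at MW-6: ψ = P/(ρg) = 465.3×1000 / (1000 × 9.81) = 47.43 m.
Total head at MW-6: h = z + ψ = 280.66 + 47.43 = 328.09 m.
Total head at MW-12: h = 337.10 − 8.71 = 328.39 m.
Head difference: h(MW-6) − h(MW-12) = 328.09 − 328.39 = -0.30 m.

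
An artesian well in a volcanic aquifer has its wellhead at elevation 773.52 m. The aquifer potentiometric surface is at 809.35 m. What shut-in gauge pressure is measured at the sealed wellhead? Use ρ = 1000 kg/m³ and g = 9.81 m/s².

P ≈ 351 kPa

Head above the cap: Δh = 809.35 − 773.52 = 35.83 m.
P = ρgΔh = 1000 × 9.81 × 35.83 = 351492 Pa ≈ 351 kPa.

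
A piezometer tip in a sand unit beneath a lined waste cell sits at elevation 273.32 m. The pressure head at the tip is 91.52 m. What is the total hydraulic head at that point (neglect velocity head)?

h ≈ 364.84 m

h = z + ψ = 273.32 + 91.52 = 364.84 m.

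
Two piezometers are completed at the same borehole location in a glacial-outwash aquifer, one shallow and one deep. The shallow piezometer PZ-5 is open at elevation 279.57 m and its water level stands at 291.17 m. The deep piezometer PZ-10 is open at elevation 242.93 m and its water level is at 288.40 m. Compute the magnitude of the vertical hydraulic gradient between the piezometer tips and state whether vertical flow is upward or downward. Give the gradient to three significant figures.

|i_v| ≈ 0.0756; vertical flow is downward

Total head at PZ-5: h = 291.17 m (water level in the standpipe).
Total head at PZ-10: h = 288.40 m.
Δh = h(PZ-5) − h(PZ-10) = 291.17 − 288.40 = 2.77 m.
Vertical separation Δz = 279.57 − 242.93 = 36.64 m.
|i_v| = |Δh| / Δz = 2.77 / 36.64 = 0.0756.
Head is higher in the shallow piezometer, so vertical flow is downward (recharge condition).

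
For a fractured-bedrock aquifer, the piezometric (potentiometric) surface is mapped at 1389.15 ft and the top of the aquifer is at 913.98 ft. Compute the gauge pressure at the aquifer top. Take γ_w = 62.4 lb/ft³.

P ≈ 206 psi

Pressure head at the aquifer top: ψ = h − z = 1389.15 − 913.98 = 475.17 ft.
P = γψ/144 = 62.4 × 475.17 / 144 = 206 psi.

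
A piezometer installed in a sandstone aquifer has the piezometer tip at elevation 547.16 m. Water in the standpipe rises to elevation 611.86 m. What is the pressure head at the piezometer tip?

Total head h = 611.86 m (the water-surface elevation in the piezometer).
Pressure head ψ = h − z = 611.86 − 547.16 = 64.70 m.

ψ ≈ 64.70 m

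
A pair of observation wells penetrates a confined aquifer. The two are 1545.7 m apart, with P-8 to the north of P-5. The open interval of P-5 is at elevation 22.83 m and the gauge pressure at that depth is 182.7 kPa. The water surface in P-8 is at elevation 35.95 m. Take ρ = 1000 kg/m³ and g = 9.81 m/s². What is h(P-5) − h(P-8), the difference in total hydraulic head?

Δh ≈ 5.50 m

Pressure head at P-5: ψ = P/(ρg) = 182.7×1000 / (1000 × 9.81) = 18.62 m.
Total head at P-5: h = z + ψ = 22.83 + 18.62 = 41.45 m.
Total head at P-8: h = 35.95 m (water level in the piezometer is the total head).
Head difference: h(P-5) − h(P-8) = 41.45 − 35.95 = 5.50 m.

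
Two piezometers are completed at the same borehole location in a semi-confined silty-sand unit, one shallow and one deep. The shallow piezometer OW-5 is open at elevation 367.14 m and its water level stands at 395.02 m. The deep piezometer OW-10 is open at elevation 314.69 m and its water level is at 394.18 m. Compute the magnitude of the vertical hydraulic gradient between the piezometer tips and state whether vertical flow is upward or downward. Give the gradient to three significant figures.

|i_v| ≈ 0.0160; vertical flow is downward

Total head at OW-5: h = 395.02 m (water level in the standpipe).
Total head at OW-10: h = 394.18 m.
Δh = h(OW-5) − h(OW-10) = 395.02 − 394.18 = 0.84 m.
Vertical separation Δz = 367.14 − 314.69 = 52.45 m.
|i_v| = |Δh| / Δz = 0.84 / 52.45 = 0.0160.
Head is higher in the shallow piezometer, so vertical flow is downward (recharge condition).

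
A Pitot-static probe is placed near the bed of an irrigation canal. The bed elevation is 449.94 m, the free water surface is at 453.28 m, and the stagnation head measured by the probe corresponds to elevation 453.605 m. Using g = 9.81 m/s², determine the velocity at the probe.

Near the bed, under hydrostatic conditions, the piezometric head (z + ψ) equals the free-surface elevation, 453.28 m.
Velocity head = total − piezometric = 453.605 − 453.28 = 0.325 m.
v = √(2g·h_v) = √(2 × 9.81 × 0.325) = 2.53 m/s.

v ≈ 2.53 m/s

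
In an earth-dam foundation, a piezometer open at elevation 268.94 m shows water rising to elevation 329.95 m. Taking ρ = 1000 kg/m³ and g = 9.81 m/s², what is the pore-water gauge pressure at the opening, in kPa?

P ≈ 599 kPa

Pressure head ψ = h − z = 329.95 − 268.94 = 61.01 m.
P = ρgψ = 1000 × 9.81 × 61.01 = 598508 Pa ≈ 599 kPa.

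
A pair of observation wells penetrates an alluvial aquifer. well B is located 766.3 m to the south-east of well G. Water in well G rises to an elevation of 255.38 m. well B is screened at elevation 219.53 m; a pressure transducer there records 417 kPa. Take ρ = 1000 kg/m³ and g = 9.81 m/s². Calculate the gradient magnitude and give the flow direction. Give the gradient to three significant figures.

i ≈ 0.00869; groundwater flows toward the north-west

Total head at well G: h = 255.38 m (water level in the piezometer is the total head).
Pressure head at well B: ψ = P/(ρg) = 417×1000 / (1000 × 9.81) = 42.51 m.
Total head at well B: h = z + ψ = 219.53 + 42.51 = 262.04 m.
Head difference: h(well G) − h(well B) = 255.38 − 262.04 = -6.66 m.
Hydraulic gradient: i = |Δh| / L = 6.66 / 766.3 = 0.00869.
Flow is from higher to lower head: from well B toward well G, i.e. toward the north-west.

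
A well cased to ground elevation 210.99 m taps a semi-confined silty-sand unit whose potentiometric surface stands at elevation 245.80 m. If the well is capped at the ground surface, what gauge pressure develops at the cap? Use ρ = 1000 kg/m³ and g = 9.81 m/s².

Head above the cap: Δh = 245.80 − 210.99 = 34.81 m.
P = ρgΔh = 1000 × 9.81 × 34.81 = 341486 Pa ≈ 341 kPa.

P ≈ 341 kPa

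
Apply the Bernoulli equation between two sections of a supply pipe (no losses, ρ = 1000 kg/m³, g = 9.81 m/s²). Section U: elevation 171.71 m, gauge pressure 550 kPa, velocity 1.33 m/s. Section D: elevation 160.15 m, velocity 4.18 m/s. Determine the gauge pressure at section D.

P₂ ≈ 656 kPa

Pressure head at U: ψ₁ = P₁/(ρg) = 550×1000 / (1000 × 9.81) = 56.07 m.
Velocity heads: v₁²/2g = 1.33²/19.62 = 0.090 m; v₂²/2g = 4.18²/19.62 = 0.891 m.
Total head H = z₁ + ψ₁ + v₁²/2g = 171.71 + 56.07 + 0.090 = 227.87 m.
ψ₂ = H − z₂ − v₂²/2g = 227.87 − 160.15 − 0.891 = 66.83 m.
P₂ = ρgψ₂ = 1000 × 9.81 × 66.83 ≈ 656 kPa.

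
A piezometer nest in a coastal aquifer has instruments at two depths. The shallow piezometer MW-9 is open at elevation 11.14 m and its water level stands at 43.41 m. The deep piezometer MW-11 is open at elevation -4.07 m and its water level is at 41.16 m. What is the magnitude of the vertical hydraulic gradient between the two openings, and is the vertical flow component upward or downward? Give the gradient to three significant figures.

|i_v| ≈ 0.148; vertical flow is downward

Total head at MW-9: h = 43.41 m (water level in the standpipe).
Total head at MW-11: h = 41.16 m.
Δh = h(MW-9) − h(MW-11) = 43.41 − 41.16 = 2.25 m.
Vertical separation Δz = 11.14 − (-4.07) = 15.21 m.
|i_v| = |Δh| / Δz = 2.25 / 15.21 = 0.148.
Head is higher in the shallow piezometer, so vertical flow is downward (recharge condition).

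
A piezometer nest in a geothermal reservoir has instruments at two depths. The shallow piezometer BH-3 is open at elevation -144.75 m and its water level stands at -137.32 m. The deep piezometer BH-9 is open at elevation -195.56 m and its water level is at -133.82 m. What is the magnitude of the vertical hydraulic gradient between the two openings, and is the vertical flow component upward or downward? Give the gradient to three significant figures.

Total head at BH-3: h = -137.32 m (water level in the standpipe).
Total head at BH-9: h = -133.82 m.
Δh = h(BH-3) − h(BH-9) = -137.32 − (-133.82) = -3.50 m.
Vertical separation Δz = -144.75 − (-195.56) = 50.81 m.
|i_v| = |Δh| / Δz = 3.50 / 50.81 = 0.0689.
Head is higher in the deep piezometer, so vertical flow is upward (discharge condition).

|i_v| ≈ 0.0689; vertical flow is upward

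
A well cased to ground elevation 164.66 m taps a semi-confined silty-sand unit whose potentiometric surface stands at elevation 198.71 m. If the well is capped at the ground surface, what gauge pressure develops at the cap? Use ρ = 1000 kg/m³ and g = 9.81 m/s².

Head above the cap: Δh = 198.71 − 164.66 = 34.05 m.
P = ρgΔh = 1000 × 9.81 × 34.05 = 334030 Pa ≈ 334 kPa.

P ≈ 334 kPa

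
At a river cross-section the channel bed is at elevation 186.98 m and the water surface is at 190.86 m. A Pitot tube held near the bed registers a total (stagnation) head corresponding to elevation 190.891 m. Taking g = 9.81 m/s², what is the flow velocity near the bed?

v ≈ 0.780 m/s

Near the bed, under hydrostatic conditions, the piezometric head (z + ψ) equals the free-surface elevation, 190.86 m.
Velocity head = total − piezometric = 190.891 − 190.86 = 0.031 m.
v = √(2g·h_v) = √(2 × 9.81 × 0.031) = 0.780 m/s.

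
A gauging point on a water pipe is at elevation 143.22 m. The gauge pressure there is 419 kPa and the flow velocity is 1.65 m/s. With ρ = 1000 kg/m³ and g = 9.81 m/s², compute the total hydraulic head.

Pressure head ψ = P/(ρg) = 419×1000 / (1000 × 9.81) = 42.71 m.
Velocity head = v²/(2g) = 1.65² / (2 × 9.81) = 0.139 m.
h = z + ψ + v²/(2g) = 143.22 + 42.71 + 0.139 = 186.07 m.

h ≈ 186.07 m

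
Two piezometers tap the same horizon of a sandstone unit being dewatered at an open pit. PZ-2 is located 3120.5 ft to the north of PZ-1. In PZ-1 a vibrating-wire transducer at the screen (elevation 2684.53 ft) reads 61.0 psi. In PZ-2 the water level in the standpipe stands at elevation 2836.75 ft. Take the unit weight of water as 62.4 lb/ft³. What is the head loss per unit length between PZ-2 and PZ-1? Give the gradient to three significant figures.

Pressure head at PZ-1: ψ = 144·P/γ = 144 × 61.0 / 62.4 = 140.77 ft.
Total head at PZ-1: h = z + ψ = 2684.53 + 140.77 = 2825.30 ft.
Total head at PZ-2: h = 2836.75 ft (water level in the piezometer is the total head).
Head difference: h(PZ-1) − h(PZ-2) = 2825.30 − 2836.75 = -11.45 ft.
Hydraulic gradient: i = |Δh| / L = 11.45 / 3120.5 = 0.00367.

i ≈ 0.00367 ft/ft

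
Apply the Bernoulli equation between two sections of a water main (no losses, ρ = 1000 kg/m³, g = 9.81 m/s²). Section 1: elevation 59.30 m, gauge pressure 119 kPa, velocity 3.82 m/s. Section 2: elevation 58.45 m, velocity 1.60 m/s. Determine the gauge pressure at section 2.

P₂ ≈ 133 kPa

Pressure head at 1: ψ₁ = P₁/(ρg) = 119×1000 / (1000 × 9.81) = 12.13 m.
Velocity heads: v₁²/2g = 3.82²/19.62 = 0.744 m; v₂²/2g = 1.60²/19.62 = 0.130 m.
Total head H = z₁ + ψ₁ + v₁²/2g = 59.30 + 12.13 + 0.744 = 72.17 m.
ψ₂ = H − z₂ − v₂²/2g = 72.17 − 58.45 − 0.130 = 13.59 m.
P₂ = ρgψ₂ = 1000 × 9.81 × 13.59 ≈ 133 kPa.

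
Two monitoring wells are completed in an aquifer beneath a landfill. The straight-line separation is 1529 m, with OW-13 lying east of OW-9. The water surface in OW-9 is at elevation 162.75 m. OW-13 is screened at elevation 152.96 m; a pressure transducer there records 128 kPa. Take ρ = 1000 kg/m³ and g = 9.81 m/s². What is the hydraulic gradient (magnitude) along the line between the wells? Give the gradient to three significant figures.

Total head at OW-9: h = 162.75 m (water level in the piezometer is the total head).
Pressure head at OW-13: ψ = P/(ρg) = 128×1000 / (1000 × 9.81) = 13.05 m.
Total head at OW-13: h = z + ψ = 152.96 + 13.05 = 166.01 m.
Head difference: h(OW-9) − h(OW-13) = 162.75 − 166.01 = -3.26 m.
Hydraulic gradient: i = |Δh| / L = 3.26 / 1529 = 0.00213.

i ≈ 0.00213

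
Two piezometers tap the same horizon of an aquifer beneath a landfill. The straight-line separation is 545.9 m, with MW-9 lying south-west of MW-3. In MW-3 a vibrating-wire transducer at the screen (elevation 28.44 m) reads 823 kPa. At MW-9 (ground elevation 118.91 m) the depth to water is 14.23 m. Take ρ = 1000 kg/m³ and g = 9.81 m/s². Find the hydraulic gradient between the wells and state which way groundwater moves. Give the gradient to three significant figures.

Pressure head at MW-3: ψ = P/(ρg) = 823×1000 / (1000 × 9.81) = 83.89 m.
Total head at MW-3: h = z + ψ = 28.44 + 83.89 = 112.33 m.
Total head at MW-9: h = 118.91 − 14.23 = 104.68 m.
Head difference: h(MW-3) − h(MW-9) = 112.33 − 104.68 = 7.65 m.
Hydraulic gradient: i = |Δh| / L = 7.65 / 545.9 = 0.0140.
Flow is from higher to lower head: from MW-3 toward MW-9, i.e. toward the south-west.

i ≈ 0.0140; groundwater flows toward the south-west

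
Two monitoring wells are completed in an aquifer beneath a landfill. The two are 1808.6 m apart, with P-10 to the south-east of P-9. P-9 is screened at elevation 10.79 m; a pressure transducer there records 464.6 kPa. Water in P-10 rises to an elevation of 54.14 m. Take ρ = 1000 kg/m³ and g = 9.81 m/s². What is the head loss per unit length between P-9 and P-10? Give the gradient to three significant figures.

Pressure head at P-9: ψ = P/(ρg) = 464.6×1000 / (1000 × 9.81) = 47.36 m.
Total head at P-9: h = z + ψ = 10.79 + 47.36 = 58.15 m.
Total head at P-10: h = 54.14 m (water level in the piezometer is the total head).
Head difference: h(P-9) − h(P-10) = 58.15 − 54.14 = 4.01 m.
Hydraulic gradient: i = |Δh| / L = 4.01 / 1808.6 = 0.00222.

i ≈ 0.00222 m/m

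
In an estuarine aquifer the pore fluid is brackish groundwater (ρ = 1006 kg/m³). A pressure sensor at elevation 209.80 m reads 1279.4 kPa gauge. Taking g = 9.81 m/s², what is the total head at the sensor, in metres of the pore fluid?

ψ = P/(ρg) = 1279.4×1000 / (1006 × 9.81) = 129.64 m.
h = z + ψ = 209.80 + 129.64 = 339.44 m.

h ≈ 339.44 m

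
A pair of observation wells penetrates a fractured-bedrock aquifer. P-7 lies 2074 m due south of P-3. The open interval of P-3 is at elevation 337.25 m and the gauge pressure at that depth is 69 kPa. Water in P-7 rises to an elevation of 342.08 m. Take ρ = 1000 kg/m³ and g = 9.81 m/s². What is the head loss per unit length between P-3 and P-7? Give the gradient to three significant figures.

i ≈ 0.00106 m/m

Pressure head at P-3: ψ = P/(ρg) = 69×1000 / (1000 × 9.81) = 7.03 m.
Total head at P-3: h = z + ψ = 337.25 + 7.03 = 344.28 m.
Total head at P-7: h = 342.08 m (water level in the piezometer is the total head).
Head difference: h(P-3) − h(P-7) = 344.28 − 342.08 = 2.20 m.
Hydraulic gradient: i = |Δh| / L = 2.20 / 2074 = 0.00106.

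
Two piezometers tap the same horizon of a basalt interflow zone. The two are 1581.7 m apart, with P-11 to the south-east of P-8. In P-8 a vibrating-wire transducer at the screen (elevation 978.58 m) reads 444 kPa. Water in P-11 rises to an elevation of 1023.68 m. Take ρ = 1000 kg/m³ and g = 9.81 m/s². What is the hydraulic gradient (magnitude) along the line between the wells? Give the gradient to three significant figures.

i ≈ 0.000101

Pressure head at P-8: ψ = P/(ρg) = 444×1000 / (1000 × 9.81) = 45.26 m.
Total head at P-8: h = z + ψ = 978.58 + 45.26 = 1023.84 m.
Total head at P-11: h = 1023.68 m (water level in the piezometer is the total head).
Head difference: h(P-8) − h(P-11) = 1023.84 − 1023.68 = 0.16 m.
Hydraulic gradient: i = |Δh| / L = 0.16 / 1581.7 = 0.000101.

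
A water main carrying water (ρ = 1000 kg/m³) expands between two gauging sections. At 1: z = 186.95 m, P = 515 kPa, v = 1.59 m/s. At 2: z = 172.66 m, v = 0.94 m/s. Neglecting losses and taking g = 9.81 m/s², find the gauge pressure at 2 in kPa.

P₂ ≈ 656 kPa

Pressure head at 1: ψ₁ = P₁/(ρg) = 515×1000 / (1000 × 9.81) = 52.50 m.
Velocity heads: v₁²/2g = 1.59²/19.62 = 0.129 m; v₂²/2g = 0.94²/19.62 = 0.045 m.
Total head H = z₁ + ψ₁ + v₁²/2g = 186.95 + 52.50 + 0.129 = 239.58 m.
ψ₂ = H − z₂ − v₂²/2g = 239.58 − 172.66 − 0.045 = 66.88 m.
P₂ = ρgψ₂ = 1000 × 9.81 × 66.88 ≈ 656 kPa.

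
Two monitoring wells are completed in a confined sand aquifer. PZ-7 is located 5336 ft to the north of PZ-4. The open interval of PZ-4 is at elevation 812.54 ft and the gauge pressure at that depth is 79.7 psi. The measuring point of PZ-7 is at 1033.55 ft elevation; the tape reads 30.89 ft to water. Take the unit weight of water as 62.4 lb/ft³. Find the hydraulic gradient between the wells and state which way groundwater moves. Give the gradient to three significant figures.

Pressure head at PZ-4: ψ = 144·P/γ = 144 × 79.7 / 62.4 = 183.92 ft.
Total head at PZ-4: h = z + ψ = 812.54 + 183.92 = 996.46 ft.
Total head at PZ-7: h = 1033.55 − 30.89 = 1002.66 ft.
Head difference: h(PZ-4) − h(PZ-7) = 996.46 − 1002.66 = -6.20 ft.
Hydraulic gradient: i = |Δh| / L = 6.20 / 5336 = 0.00116.
Flow is from higher to lower head: from PZ-7 toward PZ-4, i.e. toward the south.

i ≈ 0.00116; groundwater flows toward the south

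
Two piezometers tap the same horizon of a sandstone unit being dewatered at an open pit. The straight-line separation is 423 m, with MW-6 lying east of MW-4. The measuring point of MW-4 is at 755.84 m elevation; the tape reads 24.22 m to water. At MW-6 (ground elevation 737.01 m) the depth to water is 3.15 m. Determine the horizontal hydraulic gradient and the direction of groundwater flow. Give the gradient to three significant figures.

i ≈ 0.00530; groundwater flows toward the west

Total head at MW-4: h = 755.84 − 24.22 = 731.62 m.
Total head at MW-6: h = 737.01 − 3.15 = 733.86 m.
Head difference: h(MW-4) − h(MW-6) = 731.62 − 733.86 = -2.24 m.
Hydraulic gradient: i = |Δh| / L = 2.24 / 423 = 0.00530.
Flow is from higher to lower head: from MW-6 toward MW-4, i.e. toward the west.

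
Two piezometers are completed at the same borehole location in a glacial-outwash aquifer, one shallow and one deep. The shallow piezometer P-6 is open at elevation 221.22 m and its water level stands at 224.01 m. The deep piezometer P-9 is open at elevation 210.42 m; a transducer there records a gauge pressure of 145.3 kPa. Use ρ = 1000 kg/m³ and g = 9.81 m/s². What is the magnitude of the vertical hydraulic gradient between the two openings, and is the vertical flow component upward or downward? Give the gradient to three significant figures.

|i_v| ≈ 0.113; vertical flow is upward

Total head at P-6: h = 224.01 m (water level in the standpipe).
Pressure head at P-9: ψ = P/(ρg) = 145.3×1000 / (1000 × 9.81) = 14.81 m.
Total head at P-9: h = z + ψ = 210.42 + 14.81 = 225.23 m.
Δh = h(P-6) − h(P-9) = 224.01 − 225.23 = -1.22 m.
Vertical separation Δz = 221.22 − 210.42 = 10.80 m.
|i_v| = |Δh| / Δz = 1.22 / 10.80 = 0.113.
Head is higher in the deep piezometer, so vertical flow is upward (discharge condition).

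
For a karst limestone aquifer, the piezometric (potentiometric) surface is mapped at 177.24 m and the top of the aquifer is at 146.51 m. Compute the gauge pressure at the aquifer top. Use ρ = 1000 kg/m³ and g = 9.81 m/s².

P ≈ 301 kPa

Pressure head at the aquifer top: ψ = h − z = 177.24 − 146.51 = 30.73 m.
P = ρgψ = 1000 × 9.81 × 30.73 = 301461 Pa ≈ 301 kPa.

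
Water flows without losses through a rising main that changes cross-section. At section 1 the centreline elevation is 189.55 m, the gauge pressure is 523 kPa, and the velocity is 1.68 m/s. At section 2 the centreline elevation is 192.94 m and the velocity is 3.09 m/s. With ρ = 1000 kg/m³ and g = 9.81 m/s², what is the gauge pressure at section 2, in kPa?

Pressure head at 1: ψ₁ = P₁/(ρg) = 523×1000 / (1000 × 9.81) = 53.31 m.
Velocity heads: v₁²/2g = 1.68²/19.62 = 0.144 m; v₂²/2g = 3.09²/19.62 = 0.487 m.
Total head H = z₁ + ψ₁ + v₁²/2g = 189.55 + 53.31 + 0.144 = 243.00 m.
ψ₂ = H − z₂ − v₂²/2g = 243.00 − 192.94 − 0.487 = 49.57 m.
P₂ = ρgψ₂ = 1000 × 9.81 × 49.57 ≈ 486 kPa.

P₂ ≈ 486 kPa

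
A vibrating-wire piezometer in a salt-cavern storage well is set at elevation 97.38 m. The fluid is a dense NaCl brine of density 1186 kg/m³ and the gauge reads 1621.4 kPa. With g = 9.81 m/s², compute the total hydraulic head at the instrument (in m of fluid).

ψ = P/(ρg) = 1621.4×1000 / (1186 × 9.81) = 139.36 m.
h = z + ψ = 97.38 + 139.36 = 236.74 m.

h ≈ 236.74 m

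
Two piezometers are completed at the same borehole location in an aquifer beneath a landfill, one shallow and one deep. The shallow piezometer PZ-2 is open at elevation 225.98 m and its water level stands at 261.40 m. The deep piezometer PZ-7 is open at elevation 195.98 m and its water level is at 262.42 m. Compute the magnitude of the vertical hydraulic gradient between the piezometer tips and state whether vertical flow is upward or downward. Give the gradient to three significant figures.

|i_v| ≈ 0.0340; vertical flow is upward

Total head at PZ-2: h = 261.40 m (water level in the standpipe).
Total head at PZ-7: h = 262.42 m.
Δh = h(PZ-2) − h(PZ-7) = 261.40 − 262.42 = -1.02 m.
Vertical separation Δz = 225.98 − 195.98 = 30.00 m.
|i_v| = |Δh| / Δz = 1.02 / 30.00 = 0.0340.
Head is higher in the deep piezometer, so vertical flow is upward (discharge condition).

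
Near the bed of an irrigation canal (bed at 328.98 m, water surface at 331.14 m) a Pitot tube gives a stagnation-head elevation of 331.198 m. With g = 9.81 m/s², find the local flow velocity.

Near the bed, under hydrostatic conditions, the piezometric head (z + ψ) equals the free-surface elevation, 331.14 m.
Velocity head = total − piezometric = 331.198 − 331.14 = 0.058 m.
v = √(2g·h_v) = √(2 × 9.81 × 0.058) = 1.07 m/s.

v ≈ 1.07 m/s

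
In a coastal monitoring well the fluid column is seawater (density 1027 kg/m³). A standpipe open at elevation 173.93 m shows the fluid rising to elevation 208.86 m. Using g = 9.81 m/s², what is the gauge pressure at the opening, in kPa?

Pressure head ψ = h − z = 208.86 − 173.93 = 34.93 m.
P = ρgψ = 1027 × 9.81 × 34.93 = 351915 Pa ≈ 352 kPa.

P ≈ 352 kPa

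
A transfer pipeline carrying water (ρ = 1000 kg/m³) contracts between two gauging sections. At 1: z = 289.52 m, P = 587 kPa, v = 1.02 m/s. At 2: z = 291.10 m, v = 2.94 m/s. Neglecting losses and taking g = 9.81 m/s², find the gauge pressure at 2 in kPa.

Pressure head at 1: ψ₁ = P₁/(ρg) = 587×1000 / (1000 × 9.81) = 59.84 m.
Velocity heads: v₁²/2g = 1.02²/19.62 = 0.053 m; v₂²/2g = 2.94²/19.62 = 0.441 m.
Total head H = z₁ + ψ₁ + v₁²/2g = 289.52 + 59.84 + 0.053 = 349.41 m.
ψ₂ = H − z₂ − v₂²/2g = 349.41 − 291.10 − 0.441 = 57.87 m.
P₂ = ρgψ₂ = 1000 × 9.81 × 57.87 ≈ 568 kPa.

P₂ ≈ 568 kPa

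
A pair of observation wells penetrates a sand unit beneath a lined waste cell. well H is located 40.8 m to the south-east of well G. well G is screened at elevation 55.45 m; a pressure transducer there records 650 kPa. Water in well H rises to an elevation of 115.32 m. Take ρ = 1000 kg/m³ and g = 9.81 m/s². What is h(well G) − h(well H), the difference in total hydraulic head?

Δh ≈ 6.39 m

Pressure head at well G: ψ = P/(ρg) = 650×1000 / (1000 × 9.81) = 66.26 m.
Total head at well G: h = z + ψ = 55.45 + 66.26 = 121.71 m.
Total head at well H: h = 115.32 m (water level in the piezometer is the total head).
Head difference: h(well G) − h(well H) = 121.71 − 115.32 = 6.39 m.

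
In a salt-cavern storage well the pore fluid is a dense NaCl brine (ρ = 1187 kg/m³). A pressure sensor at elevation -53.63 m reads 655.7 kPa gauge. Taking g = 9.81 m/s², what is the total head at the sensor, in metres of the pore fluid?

h ≈ 2.68 m

ψ = P/(ρg) = 655.7×1000 / (1187 × 9.81) = 56.31 m.
h = z + ψ = -53.63 + 56.31 = 2.68 m.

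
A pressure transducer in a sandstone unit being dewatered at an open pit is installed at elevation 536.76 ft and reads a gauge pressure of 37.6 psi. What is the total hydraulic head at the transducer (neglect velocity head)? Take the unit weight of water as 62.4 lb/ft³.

ψ = 144·P/γ = 144 × 37.6 / 62.4 = 86.77 ft.
h = z + ψ = 536.76 + 86.77 = 623.53 ft.

h ≈ 623.53 ft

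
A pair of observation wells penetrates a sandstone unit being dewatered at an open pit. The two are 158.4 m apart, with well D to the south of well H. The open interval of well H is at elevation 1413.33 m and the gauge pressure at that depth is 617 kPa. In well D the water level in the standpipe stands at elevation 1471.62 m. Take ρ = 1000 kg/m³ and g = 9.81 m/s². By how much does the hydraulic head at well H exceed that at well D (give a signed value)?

Δh ≈ 4.61 m

Pressure head at well H: ψ = P/(ρg) = 617×1000 / (1000 × 9.81) = 62.90 m.
Total head at well H: h = z + ψ = 1413.33 + 62.90 = 1476.23 m.
Total head at well D: h = 1471.62 m (water level in the piezometer is the total head).
Head difference: h(well H) − h(well D) = 1476.23 − 1471.62 = 4.61 m.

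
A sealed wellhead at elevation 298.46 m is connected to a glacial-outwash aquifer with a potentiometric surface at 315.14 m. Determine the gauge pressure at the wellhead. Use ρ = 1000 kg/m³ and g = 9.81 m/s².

P ≈ 164 kPa

Head above the cap: Δh = 315.14 − 298.46 = 16.68 m.
P = ρgΔh = 1000 × 9.81 × 16.68 = 163631 Pa ≈ 164 kPa.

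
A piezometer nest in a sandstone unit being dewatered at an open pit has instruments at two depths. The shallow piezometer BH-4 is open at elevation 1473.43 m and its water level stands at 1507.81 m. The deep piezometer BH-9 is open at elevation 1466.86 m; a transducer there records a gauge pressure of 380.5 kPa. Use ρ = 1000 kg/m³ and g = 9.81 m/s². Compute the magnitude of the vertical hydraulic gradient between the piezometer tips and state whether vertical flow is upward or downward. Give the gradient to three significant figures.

|i_v| ≈ 0.329; vertical flow is downward

Total head at BH-4: h = 1507.81 m (water level in the standpipe).
Pressure head at BH-9: ψ = P/(ρg) = 380.5×1000 / (1000 × 9.81) = 38.79 m.
Total head at BH-9: h = z + ψ = 1466.86 + 38.79 = 1505.65 m.
Δh = h(BH-4) − h(BH-9) = 1507.81 − 1505.65 = 2.16 m.
Vertical separation Δz = 1473.43 − 1466.86 = 6.57 m.
|i_v| = |Δh| / Δz = 2.16 / 6.57 = 0.329.
Head is higher in the shallow piezometer, so vertical flow is downward (recharge condition).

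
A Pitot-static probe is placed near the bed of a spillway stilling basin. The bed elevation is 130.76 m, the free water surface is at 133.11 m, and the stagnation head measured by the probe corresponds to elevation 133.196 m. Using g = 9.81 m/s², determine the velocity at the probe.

v ≈ 1.30 m/s

Near the bed, under hydrostatic conditions, the piezometric head (z + ψ) equals the free-surface elevation, 133.11 m.
Velocity head = total − piezometric = 133.196 − 133.11 = 0.086 m.
v = √(2g·h_v) = √(2 × 9.81 × 0.086) = 1.30 m/s.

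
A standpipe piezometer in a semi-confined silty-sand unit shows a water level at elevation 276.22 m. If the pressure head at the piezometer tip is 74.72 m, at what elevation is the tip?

z ≈ 201.50 m

z = h − ψ = 276.22 − 74.72 = 201.50 m.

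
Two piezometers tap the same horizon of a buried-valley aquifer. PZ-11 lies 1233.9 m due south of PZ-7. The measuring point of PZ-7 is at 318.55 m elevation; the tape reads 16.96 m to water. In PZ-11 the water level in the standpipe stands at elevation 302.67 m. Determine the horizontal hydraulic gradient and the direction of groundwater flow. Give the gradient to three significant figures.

i ≈ 0.000875; groundwater flows toward the north

Total head at PZ-7: h = 318.55 − 16.96 = 301.59 m.
Total head at PZ-11: h = 302.67 m (water level in the piezometer is the total head).
Head difference: h(PZ-7) − h(PZ-11) = 301.59 − 302.67 = -1.08 m.
Hydraulic gradient: i = |Δh| / L = 1.08 / 1233.9 = 0.000875.
Flow is from higher to lower head: from PZ-11 toward PZ-7, i.e. toward the north.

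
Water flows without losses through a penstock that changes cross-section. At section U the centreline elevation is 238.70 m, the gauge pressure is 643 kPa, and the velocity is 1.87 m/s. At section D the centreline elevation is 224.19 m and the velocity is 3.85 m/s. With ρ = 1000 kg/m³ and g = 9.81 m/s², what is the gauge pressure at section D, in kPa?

P₂ ≈ 780 kPa

Pressure head at U: ψ₁ = P₁/(ρg) = 643×1000 / (1000 × 9.81) = 65.55 m.
Velocity heads: v₁²/2g = 1.87²/19.62 = 0.178 m; v₂²/2g = 3.85²/19.62 = 0.755 m.
Total head H = z₁ + ψ₁ + v₁²/2g = 238.70 + 65.55 + 0.178 = 304.43 m.
ψ₂ = H − z₂ − v₂²/2g = 304.43 − 224.19 − 0.755 = 79.49 m.
P₂ = ρgψ₂ = 1000 × 9.81 × 79.49 ≈ 780 kPa.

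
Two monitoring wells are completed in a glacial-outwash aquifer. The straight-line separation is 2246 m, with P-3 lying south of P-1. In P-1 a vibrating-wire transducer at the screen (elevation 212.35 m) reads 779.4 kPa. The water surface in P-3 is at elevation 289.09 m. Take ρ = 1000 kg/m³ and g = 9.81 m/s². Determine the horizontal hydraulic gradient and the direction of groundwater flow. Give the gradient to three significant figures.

Pressure head at P-1: ψ = P/(ρg) = 779.4×1000 / (1000 × 9.81) = 79.45 m.
Total head at P-1: h = z + ψ = 212.35 + 79.45 = 291.80 m.
Total head at P-3: h = 289.09 m (water level in the piezometer is the total head).
Head difference: h(P-1) − h(P-3) = 291.80 − 289.09 = 2.71 m.
Hydraulic gradient: i = |Δh| / L = 2.71 / 2246 = 0.00121.
Flow is from higher to lower head: from P-1 toward P-3, i.e. toward the south.

i ≈ 0.00121; groundwater flows toward the south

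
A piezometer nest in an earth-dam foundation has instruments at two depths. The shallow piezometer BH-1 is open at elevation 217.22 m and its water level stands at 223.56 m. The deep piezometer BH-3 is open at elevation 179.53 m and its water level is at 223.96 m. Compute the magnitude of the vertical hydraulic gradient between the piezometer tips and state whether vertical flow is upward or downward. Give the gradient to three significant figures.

Total head at BH-1: h = 223.56 m (water level in the standpipe).
Total head at BH-3: h = 223.96 m.
Δh = h(BH-1) − h(BH-3) = 223.56 − 223.96 = -0.40 m.
Vertical separation Δz = 217.22 − 179.53 = 37.69 m.
|i_v| = |Δh| / Δz = 0.40 / 37.69 = 0.0106.
Head is higher in the deep piezometer, so vertical flow is upward (discharge condition).

|i_v| ≈ 0.0106; vertical flow is upward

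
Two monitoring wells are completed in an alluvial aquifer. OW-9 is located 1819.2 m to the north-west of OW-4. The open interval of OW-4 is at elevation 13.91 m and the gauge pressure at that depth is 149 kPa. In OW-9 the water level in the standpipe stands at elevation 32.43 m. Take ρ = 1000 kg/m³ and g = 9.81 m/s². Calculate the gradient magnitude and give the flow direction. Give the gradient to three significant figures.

Pressure head at OW-4: ψ = P/(ρg) = 149×1000 / (1000 × 9.81) = 15.19 m.
Total head at OW-4: h = z + ψ = 13.91 + 15.19 = 29.10 m.
Total head at OW-9: h = 32.43 m (water level in the piezometer is the total head).
Head difference: h(OW-4) − h(OW-9) = 29.10 − 32.43 = -3.33 m.
Hydraulic gradient: i = |Δh| / L = 3.33 / 1819.2 = 0.00183.
Flow is from higher to lower head: from OW-9 toward OW-4, i.e. toward the south-east.

i ≈ 0.00183; groundwater flows toward the south-east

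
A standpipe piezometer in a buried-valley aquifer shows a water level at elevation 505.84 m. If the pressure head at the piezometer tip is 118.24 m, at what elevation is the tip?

z = h − ψ = 505.84 − 118.24 = 387.60 m.

z ≈ 387.60 m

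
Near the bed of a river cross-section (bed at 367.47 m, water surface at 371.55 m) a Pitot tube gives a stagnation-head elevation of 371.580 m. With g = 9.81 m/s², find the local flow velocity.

v ≈ 0.767 m/s

Near the bed, under hydrostatic conditions, the piezometric head (z + ψ) equals the free-surface elevation, 371.55 m.
Velocity head = total − piezometric = 371.580 − 371.55 = 0.030 m.
v = √(2g·h_v) = √(2 × 9.81 × 0.030) = 0.767 m/s.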